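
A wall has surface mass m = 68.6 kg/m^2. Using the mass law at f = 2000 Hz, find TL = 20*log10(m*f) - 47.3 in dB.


m * f = 68.6 * 2000 = 137200
20*log10(137200) = 102.747 dB
TL = 102.747 - 47.3 = 55.447 dB


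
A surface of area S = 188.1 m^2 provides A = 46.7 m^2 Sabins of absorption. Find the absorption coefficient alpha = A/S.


Absorption coefficient = absorbed power / incident power
alpha = A / S = 46.7 / 188.1 = 0.24827


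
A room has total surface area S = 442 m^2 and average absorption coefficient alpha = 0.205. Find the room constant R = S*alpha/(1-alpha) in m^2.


R = 442 * 0.205 / (1 - 0.205) = 113.97 m^2


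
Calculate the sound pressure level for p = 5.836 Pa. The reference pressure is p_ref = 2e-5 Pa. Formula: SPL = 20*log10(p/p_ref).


p / p_ref = 5.836 / 2e-5 = 291800
SPL = 20 * log10(291800) = 109.3 dB


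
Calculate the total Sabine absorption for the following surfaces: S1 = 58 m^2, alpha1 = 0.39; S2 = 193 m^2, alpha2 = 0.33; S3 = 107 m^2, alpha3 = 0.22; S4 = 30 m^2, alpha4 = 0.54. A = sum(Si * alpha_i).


58 * 0.39 = 22.62
193 * 0.33 = 63.69
107 * 0.22 = 23.54
30 * 0.54 = 16.2
A_total = 22.62 + 63.69 + 23.54 + 16.2 = 126.05 m^2


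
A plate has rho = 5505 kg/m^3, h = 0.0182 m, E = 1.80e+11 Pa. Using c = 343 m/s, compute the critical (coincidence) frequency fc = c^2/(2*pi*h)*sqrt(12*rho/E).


12*rho/E = 12*5505/1.80e+11 = 3.67e-07
sqrt(12*rho/E) = sqrt(3.67e-07) = 0.000605805
c^2/(2*pi*h) = 343^2/(2*pi*0.0182) = 1.02881e+06
fc = 1.02881e+06 * 0.000605805 = 623.26 Hz


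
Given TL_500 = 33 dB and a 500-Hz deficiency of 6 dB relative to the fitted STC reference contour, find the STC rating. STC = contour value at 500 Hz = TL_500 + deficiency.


By ASTM E413, STC = value of the fitted reference contour at 500 Hz.
Contour value at 500 Hz = TL_500 + deficiency = 33 + 6 = 39
STC = 39


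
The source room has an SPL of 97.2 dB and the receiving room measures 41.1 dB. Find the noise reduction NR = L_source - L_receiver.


NR = L_source - L_receiver (difference between source and receiving room levels)
NR = 97.2 - 41.1 = 56.1 dB


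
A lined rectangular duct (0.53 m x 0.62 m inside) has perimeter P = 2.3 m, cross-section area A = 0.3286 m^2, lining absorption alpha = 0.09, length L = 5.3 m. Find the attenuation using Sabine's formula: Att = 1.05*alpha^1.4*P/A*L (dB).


alpha^1.4 = 0.09^1.4 = 0.034351
Attenuation rate = 1.05 * alpha^1.4 * P / A
= 1.05 * 0.034351 * 2.3 / 0.3286 = 0.252458 dB/m
Total Att = 0.252458 * 5.3 = 1.338 dB


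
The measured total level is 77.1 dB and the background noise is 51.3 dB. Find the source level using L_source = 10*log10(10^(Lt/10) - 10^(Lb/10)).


10^(77.1/10) = 5.12861e+07
10^(51.3/10) = 134896
Difference = 5.12861e+07 - 134896 = 5.11512e+07
L_source = 10*log10(5.11512e+07) = 77.089 dB


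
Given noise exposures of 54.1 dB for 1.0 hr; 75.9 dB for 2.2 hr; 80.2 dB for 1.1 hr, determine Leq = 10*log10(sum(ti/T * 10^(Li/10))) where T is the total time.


T_total = 1.0 + 2.2 + 1.1 = 4.3 hr
(1.0/4.3) * 10^(54.1/10) = 59776.6
(2.2/4.3) * 10^(75.9/10) = 1.99046e+07
(1.1/4.3) * 10^(80.2/10) = 2.6787e+07
Sum = 59776.6 + 1.99046e+07 + 2.6787e+07 = 4.67514e+07
Leq = 10*log10(4.67514e+07) = 76.698 dB


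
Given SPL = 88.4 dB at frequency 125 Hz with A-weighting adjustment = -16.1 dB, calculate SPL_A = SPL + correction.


A-weighting table: 125 Hz -> -16.1 dB correction
SPL_A = SPL + correction = 88.4 + (-16.1) = 72.3 dBA


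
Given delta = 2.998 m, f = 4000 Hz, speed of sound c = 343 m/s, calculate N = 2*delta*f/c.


N = 2*delta*f/c = 2*delta/lambda, where lambda = c/f
lambda = 343 / 4000 = 0.08575 m
N = 2 * 2.998 / 0.08575 = 69.924


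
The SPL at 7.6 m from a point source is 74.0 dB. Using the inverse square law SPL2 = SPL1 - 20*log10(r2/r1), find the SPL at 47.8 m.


r2/r1 = 47.8/7.6 = 6.28947
Correction = 20*log10(6.28947) = 15.9723 dB
SPL2 = 74.0 - 15.9723 = 58.028 dB


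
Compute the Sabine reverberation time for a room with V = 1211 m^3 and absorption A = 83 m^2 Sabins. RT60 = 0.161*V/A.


RT60 = 0.161 * 1211 / 83 = 2.349 s


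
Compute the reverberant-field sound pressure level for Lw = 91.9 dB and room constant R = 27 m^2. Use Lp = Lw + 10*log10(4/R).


4/R = 4/27 = 0.148148
Lp = 91.9 + 10*log10(0.148148) = 83.607 dB


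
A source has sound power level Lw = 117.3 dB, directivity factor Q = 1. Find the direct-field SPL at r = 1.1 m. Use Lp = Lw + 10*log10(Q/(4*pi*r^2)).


4*pi*r^2 = 4*pi*1.1^2 = 15.2053 m^2
Q / (4*pi*r^2) = 1 / 15.2053 = 0.0657665
Lp = 117.3 + 10*log10(0.0657665) = 105.48 dB


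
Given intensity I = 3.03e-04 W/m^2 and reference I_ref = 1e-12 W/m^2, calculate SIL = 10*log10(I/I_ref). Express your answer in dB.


I / I_ref = 3.03e-04 / 1e-12 = 3.03e+08
SIL = 10 * log10(3.03e+08) = 84.814 dB


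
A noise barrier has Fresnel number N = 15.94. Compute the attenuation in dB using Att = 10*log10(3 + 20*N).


3 + 20*N = 3 + 20*15.94 = 321.8
Att = 10*log10(321.8) = 25.076 dB


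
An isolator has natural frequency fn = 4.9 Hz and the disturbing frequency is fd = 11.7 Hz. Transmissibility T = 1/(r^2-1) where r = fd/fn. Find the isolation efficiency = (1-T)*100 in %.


r = 11.7 / 4.9 = 2.38776
r^2 - 1 = 2.38776^2 - 1 = 4.7014
T = 1/4.7014 = 0.212703
Efficiency = (1 - 0.212703)*100 = 78.73 %


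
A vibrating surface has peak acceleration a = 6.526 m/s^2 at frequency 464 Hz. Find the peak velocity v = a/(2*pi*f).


omega = 2*pi*f = 2*pi*464 = 2915.4 rad/s
v = a / omega = 6.526 / 2915.4 = 0.0022385 m/s


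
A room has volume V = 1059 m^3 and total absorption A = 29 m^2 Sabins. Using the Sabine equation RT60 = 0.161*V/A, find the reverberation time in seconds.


RT60 = 0.161 * 1059 / 29 = 5.8793 s


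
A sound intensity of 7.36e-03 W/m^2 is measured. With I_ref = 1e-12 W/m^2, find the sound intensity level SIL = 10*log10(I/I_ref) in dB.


I / I_ref = 7.36e-03 / 1e-12 = 7.36e+09
SIL = 10 * log10(7.36e+09) = 98.669 dB


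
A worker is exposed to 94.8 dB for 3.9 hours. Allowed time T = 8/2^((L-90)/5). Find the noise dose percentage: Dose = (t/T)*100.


T_allowed = 8 / 2^((94.8 - 90)/5) = 4.11246 hr
Dose = 3.9 / 4.11246 * 100 = 94.834 %


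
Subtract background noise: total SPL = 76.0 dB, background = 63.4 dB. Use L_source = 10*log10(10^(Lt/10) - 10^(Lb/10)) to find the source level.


10^(76.0/10) = 3.98107e+07
10^(63.4/10) = 2.18776e+06
Difference = 3.98107e+07 - 2.18776e+06 = 3.76229e+07
L_source = 10*log10(3.76229e+07) = 75.755 dB


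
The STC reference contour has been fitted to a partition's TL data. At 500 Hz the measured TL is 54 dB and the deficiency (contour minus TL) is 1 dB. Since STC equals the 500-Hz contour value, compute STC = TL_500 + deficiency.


By ASTM E413, STC = value of the fitted reference contour at 500 Hz.
Contour value at 500 Hz = TL_500 + deficiency = 54 + 1 = 55
STC = 55


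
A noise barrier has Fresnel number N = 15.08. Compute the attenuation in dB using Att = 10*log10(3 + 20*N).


3 + 20*N = 3 + 20*15.08 = 304.6
Att = 10*log10(304.6) = 24.837 dB


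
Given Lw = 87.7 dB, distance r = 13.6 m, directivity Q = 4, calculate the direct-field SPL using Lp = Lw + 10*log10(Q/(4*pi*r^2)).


4*pi*r^2 = 4*pi*13.6^2 = 2324.28 m^2
Q / (4*pi*r^2) = 4 / 2324.28 = 0.00172096
Lp = 87.7 + 10*log10(0.00172096) = 60.058 dB


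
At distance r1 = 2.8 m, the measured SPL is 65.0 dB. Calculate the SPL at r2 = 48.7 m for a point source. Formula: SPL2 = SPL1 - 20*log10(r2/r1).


r2/r1 = 48.7/2.8 = 17.3929
Correction = 20*log10(17.3929) = 24.8074 dB
SPL2 = 65.0 - 24.8074 = 40.193 dB


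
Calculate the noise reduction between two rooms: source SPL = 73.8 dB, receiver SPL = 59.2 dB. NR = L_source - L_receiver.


NR = L_source - L_receiver (difference between source and receiving room levels)
NR = 73.8 - 59.2 = 14.6 dB


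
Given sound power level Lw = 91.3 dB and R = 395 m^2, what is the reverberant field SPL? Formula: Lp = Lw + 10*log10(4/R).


4/R = 4/395 = 0.0101266
Lp = 91.3 + 10*log10(0.0101266) = 71.355 dB


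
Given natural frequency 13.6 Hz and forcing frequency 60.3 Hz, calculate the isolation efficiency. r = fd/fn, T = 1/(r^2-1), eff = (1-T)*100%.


r = 60.3 / 13.6 = 4.43382
r^2 - 1 = 4.43382^2 - 1 = 18.6588
T = 1/18.6588 = 0.053594
Efficiency = (1 - 0.053594)*100 = 94.641 %


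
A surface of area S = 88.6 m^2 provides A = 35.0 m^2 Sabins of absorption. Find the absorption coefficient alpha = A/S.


Absorption coefficient = absorbed power / incident power
alpha = A / S = 35.0 / 88.6 = 0.39503


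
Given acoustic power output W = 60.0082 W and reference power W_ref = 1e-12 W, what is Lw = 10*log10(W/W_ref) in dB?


W / W_ref = 60.0082 / 1e-12 = 6.00082e+13
Lw = 10 * log10(6.00082e+13) = 137.78 dB


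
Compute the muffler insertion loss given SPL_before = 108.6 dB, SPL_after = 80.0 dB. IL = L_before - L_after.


Insertion loss = SPL without muffler - SPL with muffler
IL = 108.6 - 80.0 = 28.6 dB


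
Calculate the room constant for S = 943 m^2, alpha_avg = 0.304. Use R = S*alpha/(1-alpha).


R = 943 * 0.304 / (1 - 0.304) = 411.89 m^2


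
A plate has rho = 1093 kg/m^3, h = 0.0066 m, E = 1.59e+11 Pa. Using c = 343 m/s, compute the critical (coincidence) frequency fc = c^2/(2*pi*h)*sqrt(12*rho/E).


12*rho/E = 12*1093/1.59e+11 = 8.24906e-08
sqrt(12*rho/E) = sqrt(8.24906e-08) = 0.000287212
c^2/(2*pi*h) = 343^2/(2*pi*0.0066) = 2.83703e+06
fc = 2.83703e+06 * 0.000287212 = 814.83 Hz


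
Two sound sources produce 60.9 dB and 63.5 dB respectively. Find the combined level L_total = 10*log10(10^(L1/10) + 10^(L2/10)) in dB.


10^(60.9/10) = 1.23027e+06
10^(63.5/10) = 2.23872e+06
Sum = 1.23027e+06 + 2.23872e+06 = 3.46899e+06
L_total = 10*log10(3.46899e+06) = 65.402 dB


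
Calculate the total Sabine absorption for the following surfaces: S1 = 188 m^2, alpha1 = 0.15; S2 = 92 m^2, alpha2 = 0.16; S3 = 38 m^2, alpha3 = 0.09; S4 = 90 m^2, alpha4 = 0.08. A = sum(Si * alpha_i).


188 * 0.15 = 28.2
92 * 0.16 = 14.72
38 * 0.09 = 3.42
90 * 0.08 = 7.2
A_total = 28.2 + 14.72 + 3.42 + 7.2 = 53.54 m^2


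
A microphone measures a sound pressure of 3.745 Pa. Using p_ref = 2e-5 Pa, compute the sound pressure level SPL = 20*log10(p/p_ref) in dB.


p / p_ref = 3.745 / 2e-5 = 187250
SPL = 20 * log10(187250) = 105.45 dB


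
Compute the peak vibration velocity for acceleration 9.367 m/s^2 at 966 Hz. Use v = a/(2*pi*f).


omega = 2*pi*f = 2*pi*966 = 6069.56 rad/s
v = a / omega = 9.367 / 6069.56 = 0.0015433 m/s


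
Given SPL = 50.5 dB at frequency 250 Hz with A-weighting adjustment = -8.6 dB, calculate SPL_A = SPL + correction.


A-weighting table: 250 Hz -> -8.6 dB correction
SPL_A = SPL + correction = 50.5 + (-8.6) = 41.9 dBA


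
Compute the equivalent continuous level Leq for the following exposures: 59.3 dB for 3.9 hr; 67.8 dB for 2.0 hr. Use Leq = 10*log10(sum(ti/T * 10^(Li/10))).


T_total = 3.9 + 2.0 = 5.9 hr
(3.9/5.9) * 10^(59.3/10) = 562617
(2.0/5.9) * 10^(67.8/10) = 2.04257e+06
Sum = 562617 + 2.04257e+06 = 2.60519e+06
Leq = 10*log10(2.60519e+06) = 64.158 dB


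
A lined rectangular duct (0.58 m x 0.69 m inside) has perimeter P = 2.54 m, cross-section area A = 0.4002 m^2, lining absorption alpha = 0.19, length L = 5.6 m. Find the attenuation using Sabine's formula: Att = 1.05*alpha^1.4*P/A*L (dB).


alpha^1.4 = 0.19^1.4 = 0.0977811
Attenuation rate = 1.05 * alpha^1.4 * P / A
= 1.05 * 0.0977811 * 2.54 / 0.4002 = 0.65163 dB/m
Total Att = 0.65163 * 5.6 = 3.6491 dB


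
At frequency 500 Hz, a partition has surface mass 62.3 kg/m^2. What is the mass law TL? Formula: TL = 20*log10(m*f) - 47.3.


m * f = 62.3 * 500 = 31150
20*log10(31150) = 89.8692 dB
TL = 89.8692 - 47.3 = 42.569 dB


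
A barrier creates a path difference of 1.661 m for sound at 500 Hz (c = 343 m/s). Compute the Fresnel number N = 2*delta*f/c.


N = 2*delta*f/c = 2*delta/lambda, where lambda = c/f
lambda = 343 / 500 = 0.686 m
N = 2 * 1.661 / 0.686 = 4.8426


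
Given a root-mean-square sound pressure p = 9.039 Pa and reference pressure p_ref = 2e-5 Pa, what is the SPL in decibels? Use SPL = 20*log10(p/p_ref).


p / p_ref = 9.039 / 2e-5 = 451950
SPL = 20 * log10(451950) = 113.1 dB


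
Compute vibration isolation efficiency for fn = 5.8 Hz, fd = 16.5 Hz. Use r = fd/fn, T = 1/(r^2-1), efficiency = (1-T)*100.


r = 16.5 / 5.8 = 2.84483
r^2 - 1 = 2.84483^2 - 1 = 7.09306
T = 1/7.09306 = 0.140983
Efficiency = (1 - 0.140983)*100 = 85.902 %


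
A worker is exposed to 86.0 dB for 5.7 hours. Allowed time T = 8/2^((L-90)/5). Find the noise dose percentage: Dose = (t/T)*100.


T_allowed = 8 / 2^((86.0 - 90)/5) = 13.9288 hr
Dose = 5.7 / 13.9288 * 100 = 40.922 %


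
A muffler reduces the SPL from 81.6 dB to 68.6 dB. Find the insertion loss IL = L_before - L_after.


Insertion loss = SPL without muffler - SPL with muffler
IL = 81.6 - 68.6 = 13 dB


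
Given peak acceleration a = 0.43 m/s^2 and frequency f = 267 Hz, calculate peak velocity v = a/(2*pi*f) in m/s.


omega = 2*pi*f = 2*pi*267 = 1677.61 rad/s
v = a / omega = 0.43 / 1677.61 = 0.00025632 m/s


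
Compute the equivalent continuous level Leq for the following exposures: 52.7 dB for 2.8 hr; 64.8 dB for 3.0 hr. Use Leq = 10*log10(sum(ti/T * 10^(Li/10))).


T_total = 2.8 + 3.0 = 5.8 hr
(2.8/5.8) * 10^(52.7/10) = 89893.9
(3.0/5.8) * 10^(64.8/10) = 1.56204e+06
Sum = 89893.9 + 1.56204e+06 = 1.65193e+06
Leq = 10*log10(1.65193e+06) = 62.18 dB


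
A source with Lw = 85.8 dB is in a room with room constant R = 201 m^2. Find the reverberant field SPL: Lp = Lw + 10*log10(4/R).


4/R = 4/201 = 0.0199005
Lp = 85.8 + 10*log10(0.0199005) = 68.789 dB


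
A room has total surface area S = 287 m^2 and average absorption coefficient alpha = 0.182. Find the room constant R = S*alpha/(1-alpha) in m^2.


R = 287 * 0.182 / (1 - 0.182) = 63.856 m^2


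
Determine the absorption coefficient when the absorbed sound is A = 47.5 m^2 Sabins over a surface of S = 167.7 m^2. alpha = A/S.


Absorption coefficient = absorbed power / incident power
alpha = A / S = 47.5 / 167.7 = 0.28324


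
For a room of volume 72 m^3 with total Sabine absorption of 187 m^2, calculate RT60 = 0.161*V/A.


RT60 = 0.161 * 72 / 187 = 0.061989 s


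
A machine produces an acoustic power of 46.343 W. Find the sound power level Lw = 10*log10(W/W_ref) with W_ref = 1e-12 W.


W / W_ref = 46.343 / 1e-12 = 4.6343e+13
Lw = 10 * log10(4.6343e+13) = 136.66 dB


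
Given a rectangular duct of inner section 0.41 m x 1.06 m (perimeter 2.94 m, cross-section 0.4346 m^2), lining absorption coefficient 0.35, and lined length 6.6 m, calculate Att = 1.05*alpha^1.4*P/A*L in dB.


alpha^1.4 = 0.35^1.4 = 0.229983
Attenuation rate = 1.05 * alpha^1.4 * P / A
= 1.05 * 0.229983 * 2.94 / 0.4346 = 1.63359 dB/m
Total Att = 1.63359 * 6.6 = 10.782 dB


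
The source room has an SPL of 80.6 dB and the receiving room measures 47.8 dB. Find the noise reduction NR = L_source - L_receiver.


NR = L_source - L_receiver (difference between source and receiving room levels)
NR = 80.6 - 47.8 = 32.8 dB


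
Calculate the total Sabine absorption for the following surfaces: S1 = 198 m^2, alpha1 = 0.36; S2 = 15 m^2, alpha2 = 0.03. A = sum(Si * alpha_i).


198 * 0.36 = 71.28
15 * 0.03 = 0.45
A_total = 71.28 + 0.45 = 71.73 m^2


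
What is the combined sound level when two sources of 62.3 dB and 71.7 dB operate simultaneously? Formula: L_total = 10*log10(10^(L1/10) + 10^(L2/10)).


10^(62.3/10) = 1.69824e+06
10^(71.7/10) = 1.47911e+07
Sum = 1.69824e+06 + 1.47911e+07 = 1.64893e+07
L_total = 10*log10(1.64893e+07) = 72.172 dB


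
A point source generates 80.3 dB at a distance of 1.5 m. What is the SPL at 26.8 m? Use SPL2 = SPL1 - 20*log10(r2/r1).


r2/r1 = 26.8/1.5 = 17.8667
Correction = 20*log10(17.8667) = 25.0409 dB
SPL2 = 80.3 - 25.0409 = 55.259 dB


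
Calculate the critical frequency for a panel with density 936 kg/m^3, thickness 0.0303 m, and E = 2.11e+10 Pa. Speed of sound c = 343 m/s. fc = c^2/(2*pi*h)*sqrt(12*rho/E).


12*rho/E = 12*936/2.11e+10 = 5.32322e-07
sqrt(12*rho/E) = sqrt(5.32322e-07) = 0.000729604
c^2/(2*pi*h) = 343^2/(2*pi*0.0303) = 617968
fc = 617968 * 0.000729604 = 450.87 Hz


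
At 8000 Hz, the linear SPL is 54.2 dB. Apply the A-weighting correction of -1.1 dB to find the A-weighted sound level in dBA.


A-weighting table: 8000 Hz -> -1.1 dB correction
SPL_A = SPL + correction = 54.2 + (-1.1) = 53.1 dBA


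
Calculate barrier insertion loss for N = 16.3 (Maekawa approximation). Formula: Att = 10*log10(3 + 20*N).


3 + 20*N = 3 + 20*16.3 = 329
Att = 10*log10(329) = 25.172 dB


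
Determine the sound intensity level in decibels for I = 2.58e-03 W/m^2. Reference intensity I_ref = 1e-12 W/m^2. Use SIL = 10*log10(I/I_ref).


I / I_ref = 2.58e-03 / 1e-12 = 2.58e+09
SIL = 10 * log10(2.58e+09) = 94.116 dB


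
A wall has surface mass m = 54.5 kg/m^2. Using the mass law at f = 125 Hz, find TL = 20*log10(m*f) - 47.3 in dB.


m * f = 54.5 * 125 = 6812.5
20*log10(6812.5) = 76.6661 dB
TL = 76.6661 - 47.3 = 29.366 dB


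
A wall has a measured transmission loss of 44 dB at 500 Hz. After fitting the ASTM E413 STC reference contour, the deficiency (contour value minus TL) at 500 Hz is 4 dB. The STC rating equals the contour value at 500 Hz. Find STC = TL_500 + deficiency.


By ASTM E413, STC = value of the fitted reference contour at 500 Hz.
Contour value at 500 Hz = TL_500 + deficiency = 44 + 4 = 48
STC = 48


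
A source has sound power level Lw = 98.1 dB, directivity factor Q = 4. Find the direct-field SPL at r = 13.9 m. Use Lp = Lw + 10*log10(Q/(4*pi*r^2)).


4*pi*r^2 = 4*pi*13.9^2 = 2427.95 m^2
Q / (4*pi*r^2) = 4 / 2427.95 = 0.00164748
Lp = 98.1 + 10*log10(0.00164748) = 70.268 dB


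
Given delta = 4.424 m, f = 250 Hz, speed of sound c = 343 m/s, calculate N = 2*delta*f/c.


N = 2*delta*f/c = 2*delta/lambda, where lambda = c/f
lambda = 343 / 250 = 1.372 m
N = 2 * 4.424 / 1.372 = 6.449


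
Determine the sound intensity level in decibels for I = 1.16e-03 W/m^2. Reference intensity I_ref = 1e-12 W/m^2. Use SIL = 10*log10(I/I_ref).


I / I_ref = 1.16e-03 / 1e-12 = 1.16e+09
SIL = 10 * log10(1.16e+09) = 90.645 dB


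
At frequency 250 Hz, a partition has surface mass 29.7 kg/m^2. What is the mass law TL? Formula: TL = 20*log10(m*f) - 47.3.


m * f = 29.7 * 250 = 7425
20*log10(7425) = 77.4139 dB
TL = 77.4139 - 47.3 = 30.114 dB


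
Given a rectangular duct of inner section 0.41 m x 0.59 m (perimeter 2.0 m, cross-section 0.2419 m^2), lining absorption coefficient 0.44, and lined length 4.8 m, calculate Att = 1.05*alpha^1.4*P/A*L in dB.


alpha^1.4 = 0.44^1.4 = 0.316835
Attenuation rate = 1.05 * alpha^1.4 * P / A
= 1.05 * 0.316835 * 2.0 / 0.2419 = 2.75053 dB/m
Total Att = 2.75053 * 4.8 = 13.203 dB


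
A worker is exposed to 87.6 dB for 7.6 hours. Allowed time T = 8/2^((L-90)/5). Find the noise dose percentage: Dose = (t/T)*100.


T_allowed = 8 / 2^((87.6 - 90)/5) = 11.1579 hr
Dose = 7.6 / 11.1579 * 100 = 68.113 %


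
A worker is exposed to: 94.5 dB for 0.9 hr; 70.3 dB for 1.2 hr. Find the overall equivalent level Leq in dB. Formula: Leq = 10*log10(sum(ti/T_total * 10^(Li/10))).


T_total = 0.9 + 1.2 = 2.1 hr
(0.9/2.1) * 10^(94.5/10) = 1.20788e+09
(1.2/2.1) * 10^(70.3/10) = 6.12297e+06
Sum = 1.20788e+09 + 6.12297e+06 = 1.214e+09
Leq = 10*log10(1.214e+09) = 90.842 dB


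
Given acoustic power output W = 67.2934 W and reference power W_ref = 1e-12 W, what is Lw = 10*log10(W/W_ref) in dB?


W / W_ref = 67.2934 / 1e-12 = 6.72934e+13
Lw = 10 * log10(6.72934e+13) = 138.28 dB


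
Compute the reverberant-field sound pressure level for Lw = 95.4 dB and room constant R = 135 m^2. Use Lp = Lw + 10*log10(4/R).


4/R = 4/135 = 0.0296296
Lp = 95.4 + 10*log10(0.0296296) = 80.117 dB


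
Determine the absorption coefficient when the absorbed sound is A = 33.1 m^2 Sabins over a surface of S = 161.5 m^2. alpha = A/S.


Absorption coefficient = absorbed power / incident power
alpha = A / S = 33.1 / 161.5 = 0.20495


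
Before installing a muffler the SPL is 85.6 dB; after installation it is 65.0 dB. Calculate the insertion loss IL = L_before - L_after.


Insertion loss = SPL without muffler - SPL with muffler
IL = 85.6 - 65.0 = 20.6 dB


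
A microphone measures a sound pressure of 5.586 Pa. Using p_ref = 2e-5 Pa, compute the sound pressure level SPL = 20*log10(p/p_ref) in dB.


p / p_ref = 5.586 / 2e-5 = 279300
SPL = 20 * log10(279300) = 108.92 dB


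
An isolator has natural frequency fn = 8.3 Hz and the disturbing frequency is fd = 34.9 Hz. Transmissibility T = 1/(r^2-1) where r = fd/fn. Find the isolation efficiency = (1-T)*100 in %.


r = 34.9 / 8.3 = 4.20482
r^2 - 1 = 4.20482^2 - 1 = 16.6805
T = 1/16.6805 = 0.0599502
Efficiency = (1 - 0.0599502)*100 = 94.005 %


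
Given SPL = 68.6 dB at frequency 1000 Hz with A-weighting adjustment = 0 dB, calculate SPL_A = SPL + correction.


A-weighting table: 1000 Hz -> 0 dB correction
SPL_A = SPL + correction = 68.6 + (0) = 68.6 dBA


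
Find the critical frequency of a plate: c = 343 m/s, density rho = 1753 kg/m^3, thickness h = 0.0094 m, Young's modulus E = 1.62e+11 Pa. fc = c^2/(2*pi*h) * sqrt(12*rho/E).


12*rho/E = 12*1753/1.62e+11 = 1.29852e-07
sqrt(12*rho/E) = sqrt(1.29852e-07) = 0.00036035
c^2/(2*pi*h) = 343^2/(2*pi*0.0094) = 1.99196e+06
fc = 1.99196e+06 * 0.00036035 = 717.8 Hz


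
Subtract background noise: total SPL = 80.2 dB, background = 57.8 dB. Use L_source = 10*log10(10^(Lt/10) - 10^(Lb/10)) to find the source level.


10^(80.2/10) = 1.04713e+08
10^(57.8/10) = 602560
Difference = 1.04713e+08 - 602560 = 1.0411e+08
L_source = 10*log10(1.0411e+08) = 80.175 dB


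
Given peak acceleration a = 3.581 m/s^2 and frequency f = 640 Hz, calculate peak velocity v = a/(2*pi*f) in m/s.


omega = 2*pi*f = 2*pi*640 = 4021.24 rad/s
v = a / omega = 3.581 / 4021.24 = 0.00089052 m/s


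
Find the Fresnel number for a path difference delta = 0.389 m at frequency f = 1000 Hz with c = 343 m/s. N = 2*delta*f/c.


N = 2*delta*f/c = 2*delta/lambda, where lambda = c/f
lambda = 343 / 1000 = 0.343 m
N = 2 * 0.389 / 0.343 = 2.2682


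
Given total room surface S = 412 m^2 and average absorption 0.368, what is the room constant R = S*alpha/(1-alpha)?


R = 412 * 0.368 / (1 - 0.368) = 239.9 m^2


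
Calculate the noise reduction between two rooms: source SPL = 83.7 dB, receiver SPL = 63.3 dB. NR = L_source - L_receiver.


NR = L_source - L_receiver (difference between source and receiving room levels)
NR = 83.7 - 63.3 = 20.4 dB


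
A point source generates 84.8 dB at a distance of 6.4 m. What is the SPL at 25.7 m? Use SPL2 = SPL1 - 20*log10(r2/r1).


r2/r1 = 25.7/6.4 = 4.01562
Correction = 20*log10(4.01562) = 12.0751 dB
SPL2 = 84.8 - 12.0751 = 72.725 dB


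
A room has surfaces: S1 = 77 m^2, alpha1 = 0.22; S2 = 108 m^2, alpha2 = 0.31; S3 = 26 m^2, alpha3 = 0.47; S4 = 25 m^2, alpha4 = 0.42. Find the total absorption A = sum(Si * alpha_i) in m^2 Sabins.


77 * 0.22 = 16.94
108 * 0.31 = 33.48
26 * 0.47 = 12.22
25 * 0.42 = 10.5
A_total = 16.94 + 33.48 + 12.22 + 10.5 = 73.14 m^2


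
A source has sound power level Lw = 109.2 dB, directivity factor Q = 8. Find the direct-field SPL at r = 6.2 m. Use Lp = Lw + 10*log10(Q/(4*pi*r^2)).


4*pi*r^2 = 4*pi*6.2^2 = 483.051 m^2
Q / (4*pi*r^2) = 8 / 483.051 = 0.0165614
Lp = 109.2 + 10*log10(0.0165614) = 91.391 dB


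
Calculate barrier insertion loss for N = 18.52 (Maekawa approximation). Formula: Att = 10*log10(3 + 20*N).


3 + 20*N = 3 + 20*18.52 = 373.4
Att = 10*log10(373.4) = 25.722 dB


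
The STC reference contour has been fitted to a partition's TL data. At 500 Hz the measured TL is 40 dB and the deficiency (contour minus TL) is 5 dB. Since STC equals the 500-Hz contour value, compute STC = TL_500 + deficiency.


By ASTM E413, STC = value of the fitted reference contour at 500 Hz.
Contour value at 500 Hz = TL_500 + deficiency = 40 + 5 = 45
STC = 45


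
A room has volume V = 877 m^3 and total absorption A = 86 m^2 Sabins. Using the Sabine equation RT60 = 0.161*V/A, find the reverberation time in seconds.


RT60 = 0.161 * 877 / 86 = 1.6418 s


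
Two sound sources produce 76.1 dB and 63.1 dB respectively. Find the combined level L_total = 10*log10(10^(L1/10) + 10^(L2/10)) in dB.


10^(76.1/10) = 4.0738e+07
10^(63.1/10) = 2.04174e+06
Sum = 4.0738e+07 + 2.04174e+06 = 4.27797e+07
L_total = 10*log10(4.27797e+07) = 76.312 dB


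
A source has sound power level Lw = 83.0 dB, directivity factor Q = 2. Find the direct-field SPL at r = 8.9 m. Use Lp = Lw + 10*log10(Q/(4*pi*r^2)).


4*pi*r^2 = 4*pi*8.9^2 = 995.382 m^2
Q / (4*pi*r^2) = 2 / 995.382 = 0.00200928
Lp = 83.0 + 10*log10(0.00200928) = 56.03 dB


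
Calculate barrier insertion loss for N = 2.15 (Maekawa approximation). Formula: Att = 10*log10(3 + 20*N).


3 + 20*N = 3 + 20*2.15 = 46
Att = 10*log10(46) = 16.628 dB


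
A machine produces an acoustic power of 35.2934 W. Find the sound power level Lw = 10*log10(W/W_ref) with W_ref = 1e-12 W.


W / W_ref = 35.2934 / 1e-12 = 3.52934e+13
Lw = 10 * log10(3.52934e+13) = 135.48 dB


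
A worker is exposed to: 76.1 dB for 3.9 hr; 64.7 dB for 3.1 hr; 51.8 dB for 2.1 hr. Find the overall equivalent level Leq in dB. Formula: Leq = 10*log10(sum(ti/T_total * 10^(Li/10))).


T_total = 3.9 + 3.1 + 2.1 = 9.1 hr
(3.9/9.1) * 10^(76.1/10) = 1.74592e+07
(3.1/9.1) * 10^(64.7/10) = 1.00536e+06
(2.1/9.1) * 10^(51.8/10) = 34928.3
Sum = 1.74592e+07 + 1.00536e+06 + 34928.3 = 1.84995e+07
Leq = 10*log10(1.84995e+07) = 72.672 dB


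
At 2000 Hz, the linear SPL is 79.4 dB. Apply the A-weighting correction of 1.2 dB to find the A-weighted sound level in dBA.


A-weighting table: 2000 Hz -> 1.2 dB correction
SPL_A = SPL + correction = 79.4 + (1.2) = 80.6 dBA


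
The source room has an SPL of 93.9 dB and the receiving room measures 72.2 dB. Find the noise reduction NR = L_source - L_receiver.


NR = L_source - L_receiver (difference between source and receiving room levels)
NR = 93.9 - 72.2 = 21.7 dB


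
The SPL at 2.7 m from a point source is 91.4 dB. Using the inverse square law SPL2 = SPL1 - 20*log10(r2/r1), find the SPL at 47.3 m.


r2/r1 = 47.3/2.7 = 17.5185
Correction = 20*log10(17.5185) = 24.8699 dB
SPL2 = 91.4 - 24.8699 = 66.53 dB


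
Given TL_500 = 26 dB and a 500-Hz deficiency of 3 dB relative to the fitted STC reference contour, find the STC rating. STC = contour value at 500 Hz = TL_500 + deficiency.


By ASTM E413, STC = value of the fitted reference contour at 500 Hz.
Contour value at 500 Hz = TL_500 + deficiency = 26 + 3 = 29
STC = 29


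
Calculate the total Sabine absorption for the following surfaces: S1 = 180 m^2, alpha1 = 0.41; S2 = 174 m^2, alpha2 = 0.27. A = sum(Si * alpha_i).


180 * 0.41 = 73.8
174 * 0.27 = 46.98
A_total = 73.8 + 46.98 = 120.78 m^2


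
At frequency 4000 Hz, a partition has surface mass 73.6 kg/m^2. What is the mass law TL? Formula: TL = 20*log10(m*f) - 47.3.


m * f = 73.6 * 4000 = 294400
20*log10(294400) = 109.379 dB
TL = 109.379 - 47.3 = 62.079 dB


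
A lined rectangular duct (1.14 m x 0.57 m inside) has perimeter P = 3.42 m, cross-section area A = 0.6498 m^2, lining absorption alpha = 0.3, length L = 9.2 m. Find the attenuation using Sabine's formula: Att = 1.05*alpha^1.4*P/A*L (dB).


alpha^1.4 = 0.3^1.4 = 0.18534
Attenuation rate = 1.05 * alpha^1.4 * P / A
= 1.05 * 0.18534 * 3.42 / 0.6498 = 1.02425 dB/m
Total Att = 1.02425 * 9.2 = 9.4231 dB


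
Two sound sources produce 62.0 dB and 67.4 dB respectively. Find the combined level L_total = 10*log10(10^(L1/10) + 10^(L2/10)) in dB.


10^(62.0/10) = 1.58489e+06
10^(67.4/10) = 5.49541e+06
Sum = 1.58489e+06 + 5.49541e+06 = 7.0803e+06
L_total = 10*log10(7.0803e+06) = 68.501 dB


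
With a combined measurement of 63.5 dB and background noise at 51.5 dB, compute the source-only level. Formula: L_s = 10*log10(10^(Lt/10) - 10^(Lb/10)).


10^(63.5/10) = 2.23872e+06
10^(51.5/10) = 141254
Difference = 2.23872e+06 - 141254 = 2.09747e+06
L_source = 10*log10(2.09747e+06) = 63.217 dB


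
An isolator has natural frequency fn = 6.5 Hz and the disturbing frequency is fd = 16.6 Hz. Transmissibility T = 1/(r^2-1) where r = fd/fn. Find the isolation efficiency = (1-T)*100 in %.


r = 16.6 / 6.5 = 2.55385
r^2 - 1 = 2.55385^2 - 1 = 5.52215
T = 1/5.52215 = 0.181089
Efficiency = (1 - 0.181089)*100 = 81.891 %


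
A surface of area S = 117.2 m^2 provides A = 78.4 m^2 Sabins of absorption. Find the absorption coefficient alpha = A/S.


Absorption coefficient = absorbed power / incident power
alpha = A / S = 78.4 / 117.2 = 0.66894


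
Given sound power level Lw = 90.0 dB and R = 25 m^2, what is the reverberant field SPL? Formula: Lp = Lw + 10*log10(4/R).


4/R = 4/25 = 0.16
Lp = 90.0 + 10*log10(0.16) = 82.041 dB


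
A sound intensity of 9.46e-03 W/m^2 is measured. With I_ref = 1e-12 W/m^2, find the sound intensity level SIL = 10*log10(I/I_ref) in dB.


I / I_ref = 9.46e-03 / 1e-12 = 9.46e+09
SIL = 10 * log10(9.46e+09) = 99.759 dB


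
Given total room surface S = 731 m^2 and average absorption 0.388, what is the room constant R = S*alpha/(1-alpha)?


R = 731 * 0.388 / (1 - 0.388) = 463.44 m^2


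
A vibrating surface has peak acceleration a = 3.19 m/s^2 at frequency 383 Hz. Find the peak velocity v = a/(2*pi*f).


omega = 2*pi*f = 2*pi*383 = 2406.46 rad/s
v = a / omega = 3.19 / 2406.46 = 0.0013256 m/s


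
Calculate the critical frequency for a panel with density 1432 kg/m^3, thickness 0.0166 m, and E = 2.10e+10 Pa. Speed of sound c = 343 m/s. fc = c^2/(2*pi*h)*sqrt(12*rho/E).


12*rho/E = 12*1432/2.10e+10 = 8.18286e-07
sqrt(12*rho/E) = sqrt(8.18286e-07) = 0.000904592
c^2/(2*pi*h) = 343^2/(2*pi*0.0166) = 1.12798e+06
fc = 1.12798e+06 * 0.000904592 = 1020.4 Hz


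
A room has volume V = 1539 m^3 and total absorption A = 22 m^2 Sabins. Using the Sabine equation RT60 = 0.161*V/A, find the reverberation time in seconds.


RT60 = 0.161 * 1539 / 22 = 11.263 s


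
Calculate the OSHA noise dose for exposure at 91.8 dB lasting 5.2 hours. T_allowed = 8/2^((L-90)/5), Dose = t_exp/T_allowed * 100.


T_allowed = 8 / 2^((91.8 - 90)/5) = 6.23332 hr
Dose = 5.2 / 6.23332 * 100 = 83.423 %


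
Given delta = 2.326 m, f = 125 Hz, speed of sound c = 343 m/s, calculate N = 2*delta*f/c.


N = 2*delta*f/c = 2*delta/lambda, where lambda = c/f
lambda = 343 / 125 = 2.744 m
N = 2 * 2.326 / 2.744 = 1.6953


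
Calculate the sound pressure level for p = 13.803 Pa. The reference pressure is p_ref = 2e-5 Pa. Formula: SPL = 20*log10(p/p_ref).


p / p_ref = 13.803 / 2e-5 = 690150
SPL = 20 * log10(690150) = 116.78 dB


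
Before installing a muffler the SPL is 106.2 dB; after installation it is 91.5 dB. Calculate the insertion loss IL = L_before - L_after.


Insertion loss = SPL without muffler - SPL with muffler
IL = 106.2 - 91.5 = 14.7 dB


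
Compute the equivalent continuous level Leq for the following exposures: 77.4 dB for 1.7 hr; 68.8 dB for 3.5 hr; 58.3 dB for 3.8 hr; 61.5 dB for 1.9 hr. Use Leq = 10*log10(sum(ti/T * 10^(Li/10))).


T_total = 1.7 + 3.5 + 3.8 + 1.9 = 10.9 hr
(1.7/10.9) * 10^(77.4/10) = 8.57082e+06
(3.5/10.9) * 10^(68.8/10) = 2.4358e+06
(3.8/10.9) * 10^(58.3/10) = 235699
(1.9/10.9) * 10^(61.5/10) = 246222
Sum = 8.57082e+06 + 2.4358e+06 + 235699 + 246222 = 1.14885e+07
Leq = 10*log10(1.14885e+07) = 70.603 dB


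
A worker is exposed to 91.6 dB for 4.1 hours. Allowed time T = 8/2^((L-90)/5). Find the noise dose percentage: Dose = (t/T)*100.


T_allowed = 8 / 2^((91.6 - 90)/5) = 6.40856 hr
Dose = 4.1 / 6.40856 * 100 = 63.977 %


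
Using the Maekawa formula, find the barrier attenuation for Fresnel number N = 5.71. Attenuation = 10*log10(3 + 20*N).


3 + 20*N = 3 + 20*5.71 = 117.2
Att = 10*log10(117.2) = 20.689 dB


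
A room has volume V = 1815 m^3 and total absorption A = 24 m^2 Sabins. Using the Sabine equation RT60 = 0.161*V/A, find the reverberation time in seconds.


RT60 = 0.161 * 1815 / 24 = 12.176 s


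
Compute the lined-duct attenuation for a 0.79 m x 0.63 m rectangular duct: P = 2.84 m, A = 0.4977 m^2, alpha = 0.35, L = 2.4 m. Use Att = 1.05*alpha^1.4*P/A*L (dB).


alpha^1.4 = 0.35^1.4 = 0.229983
Attenuation rate = 1.05 * alpha^1.4 * P / A
= 1.05 * 0.229983 * 2.84 / 0.4977 = 1.37796 dB/m
Total Att = 1.37796 * 2.4 = 3.3071 dB


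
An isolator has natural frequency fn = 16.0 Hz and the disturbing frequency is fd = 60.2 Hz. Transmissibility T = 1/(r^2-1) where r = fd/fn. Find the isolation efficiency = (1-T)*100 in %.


r = 60.2 / 16.0 = 3.7625
r^2 - 1 = 3.7625^2 - 1 = 13.1564
T = 1/13.1564 = 0.0760086
Efficiency = (1 - 0.0760086)*100 = 92.399 %


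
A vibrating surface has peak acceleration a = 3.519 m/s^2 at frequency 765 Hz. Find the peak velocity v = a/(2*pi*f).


omega = 2*pi*f = 2*pi*765 = 4806.64 rad/s
v = a / omega = 3.519 / 4806.64 = 0.00073211 m/s


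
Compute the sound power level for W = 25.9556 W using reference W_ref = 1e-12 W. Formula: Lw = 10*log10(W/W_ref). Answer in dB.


W / W_ref = 25.9556 / 1e-12 = 2.59556e+13
Lw = 10 * log10(2.59556e+13) = 134.14 dB


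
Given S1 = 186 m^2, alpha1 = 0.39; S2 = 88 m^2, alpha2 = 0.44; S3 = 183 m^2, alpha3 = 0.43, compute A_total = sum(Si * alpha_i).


186 * 0.39 = 72.54
88 * 0.44 = 38.72
183 * 0.43 = 78.69
A_total = 72.54 + 38.72 + 78.69 = 189.95 m^2


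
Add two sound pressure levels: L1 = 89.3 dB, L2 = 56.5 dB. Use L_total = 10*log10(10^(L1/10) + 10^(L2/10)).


10^(89.3/10) = 8.51138e+08
10^(56.5/10) = 446684
Sum = 8.51138e+08 + 446684 = 8.51585e+08
L_total = 10*log10(8.51585e+08) = 89.302 dB


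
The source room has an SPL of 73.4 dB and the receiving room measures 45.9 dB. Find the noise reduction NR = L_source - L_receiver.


NR = L_source - L_receiver (difference between source and receiving room levels)
NR = 73.4 - 45.9 = 27.5 dB


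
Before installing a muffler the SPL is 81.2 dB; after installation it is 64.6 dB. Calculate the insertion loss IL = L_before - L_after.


Insertion loss = SPL without muffler - SPL with muffler
IL = 81.2 - 64.6 = 16.6 dB


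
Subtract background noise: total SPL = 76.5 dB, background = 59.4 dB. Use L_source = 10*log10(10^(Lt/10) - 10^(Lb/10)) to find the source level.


10^(76.5/10) = 4.46684e+07
10^(59.4/10) = 870964
Difference = 4.46684e+07 - 870964 = 4.37974e+07
L_source = 10*log10(4.37974e+07) = 76.414 dB


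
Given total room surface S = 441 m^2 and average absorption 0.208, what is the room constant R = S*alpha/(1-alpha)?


R = 441 * 0.208 / (1 - 0.208) = 115.82 m^2


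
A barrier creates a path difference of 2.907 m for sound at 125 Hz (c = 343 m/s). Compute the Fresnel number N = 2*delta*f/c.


N = 2*delta*f/c = 2*delta/lambda, where lambda = c/f
lambda = 343 / 125 = 2.744 m
N = 2 * 2.907 / 2.744 = 2.1188


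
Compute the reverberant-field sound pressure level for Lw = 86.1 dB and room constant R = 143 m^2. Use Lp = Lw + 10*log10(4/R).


4/R = 4/143 = 0.027972
Lp = 86.1 + 10*log10(0.027972) = 70.567 dB


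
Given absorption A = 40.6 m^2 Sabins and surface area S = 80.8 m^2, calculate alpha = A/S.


Absorption coefficient = absorbed power / incident power
alpha = A / S = 40.6 / 80.8 = 0.50248


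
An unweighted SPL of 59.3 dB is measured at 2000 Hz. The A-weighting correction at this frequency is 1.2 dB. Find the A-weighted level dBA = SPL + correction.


A-weighting table: 2000 Hz -> 1.2 dB correction
SPL_A = SPL + correction = 59.3 + (1.2) = 60.5 dBA


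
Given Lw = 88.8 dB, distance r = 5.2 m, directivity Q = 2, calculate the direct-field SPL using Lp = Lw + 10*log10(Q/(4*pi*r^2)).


4*pi*r^2 = 4*pi*5.2^2 = 339.795 m^2
Q / (4*pi*r^2) = 2 / 339.795 = 0.0058859
Lp = 88.8 + 10*log10(0.0058859) = 66.498 dB


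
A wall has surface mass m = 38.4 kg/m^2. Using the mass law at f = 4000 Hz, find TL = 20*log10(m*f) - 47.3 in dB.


m * f = 38.4 * 4000 = 153600
20*log10(153600) = 103.728 dB
TL = 103.728 - 47.3 = 56.428 dB


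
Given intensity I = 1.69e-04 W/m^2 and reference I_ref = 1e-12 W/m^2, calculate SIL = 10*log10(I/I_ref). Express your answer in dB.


I / I_ref = 1.69e-04 / 1e-12 = 1.69e+08
SIL = 10 * log10(1.69e+08) = 82.279 dB


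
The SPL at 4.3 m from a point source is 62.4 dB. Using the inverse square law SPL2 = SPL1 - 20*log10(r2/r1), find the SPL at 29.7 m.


r2/r1 = 29.7/4.3 = 6.90698
Correction = 20*log10(6.90698) = 16.7858 dB
SPL2 = 62.4 - 16.7858 = 45.614 dB


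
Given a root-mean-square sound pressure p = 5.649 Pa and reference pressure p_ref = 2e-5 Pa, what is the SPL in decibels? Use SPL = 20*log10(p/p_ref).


p / p_ref = 5.649 / 2e-5 = 282450
SPL = 20 * log10(282450) = 109.02 dB


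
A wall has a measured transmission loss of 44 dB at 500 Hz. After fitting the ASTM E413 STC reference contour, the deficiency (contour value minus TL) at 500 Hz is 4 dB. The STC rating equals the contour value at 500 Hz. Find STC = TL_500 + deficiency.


By ASTM E413, STC = value of the fitted reference contour at 500 Hz.
Contour value at 500 Hz = TL_500 + deficiency = 44 + 4 = 48
STC = 48


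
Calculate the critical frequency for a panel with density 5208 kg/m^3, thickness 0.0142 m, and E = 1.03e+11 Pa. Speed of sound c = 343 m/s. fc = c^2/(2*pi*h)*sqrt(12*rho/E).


12*rho/E = 12*5208/1.03e+11 = 6.06757e-07
sqrt(12*rho/E) = sqrt(6.06757e-07) = 0.000778946
c^2/(2*pi*h) = 343^2/(2*pi*0.0142) = 1.31862e+06
fc = 1.31862e+06 * 0.000778946 = 1027.1 Hz


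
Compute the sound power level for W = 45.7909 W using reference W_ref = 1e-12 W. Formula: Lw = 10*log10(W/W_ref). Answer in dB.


W / W_ref = 45.7909 / 1e-12 = 4.57909e+13
Lw = 10 * log10(4.57909e+13) = 136.61 dB


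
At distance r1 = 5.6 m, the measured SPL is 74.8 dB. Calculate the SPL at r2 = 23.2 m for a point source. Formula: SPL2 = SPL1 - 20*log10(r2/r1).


r2/r1 = 23.2/5.6 = 4.14286
Correction = 20*log10(4.14286) = 12.346 dB
SPL2 = 74.8 - 12.346 = 62.454 dB


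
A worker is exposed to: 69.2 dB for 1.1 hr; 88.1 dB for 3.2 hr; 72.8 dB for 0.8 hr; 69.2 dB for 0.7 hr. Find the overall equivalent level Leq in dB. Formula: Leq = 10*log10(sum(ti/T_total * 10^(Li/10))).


T_total = 1.1 + 3.2 + 0.8 + 0.7 = 5.8 hr
(1.1/5.8) * 10^(69.2/10) = 1.57748e+06
(3.2/5.8) * 10^(88.1/10) = 3.56223e+08
(0.8/5.8) * 10^(72.8/10) = 2.62822e+06
(0.7/5.8) * 10^(69.2/10) = 1.00385e+06
Sum = 1.57748e+06 + 3.56223e+08 + 2.62822e+06 + 1.00385e+06 = 3.61433e+08
Leq = 10*log10(3.61433e+08) = 85.58 dB


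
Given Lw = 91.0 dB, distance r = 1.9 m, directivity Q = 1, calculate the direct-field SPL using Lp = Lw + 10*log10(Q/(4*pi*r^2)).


4*pi*r^2 = 4*pi*1.9^2 = 45.3646 m^2
Q / (4*pi*r^2) = 1 / 45.3646 = 0.0220436
Lp = 91.0 + 10*log10(0.0220436) = 74.433 dB


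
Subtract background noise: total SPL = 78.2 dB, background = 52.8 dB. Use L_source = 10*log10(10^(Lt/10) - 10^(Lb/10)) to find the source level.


10^(78.2/10) = 6.60693e+07
10^(52.8/10) = 190546
Difference = 6.60693e+07 - 190546 = 6.58788e+07
L_source = 10*log10(6.58788e+07) = 78.187 dB


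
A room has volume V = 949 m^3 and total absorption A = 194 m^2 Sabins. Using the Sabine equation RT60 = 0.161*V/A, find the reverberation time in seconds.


RT60 = 0.161 * 949 / 194 = 0.78757 s


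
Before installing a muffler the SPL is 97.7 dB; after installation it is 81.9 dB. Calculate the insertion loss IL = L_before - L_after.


Insertion loss = SPL without muffler - SPL with muffler
IL = 97.7 - 81.9 = 15.8 dB


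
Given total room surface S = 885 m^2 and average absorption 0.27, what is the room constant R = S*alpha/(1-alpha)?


R = 885 * 0.27 / (1 - 0.27) = 327.33 m^2
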